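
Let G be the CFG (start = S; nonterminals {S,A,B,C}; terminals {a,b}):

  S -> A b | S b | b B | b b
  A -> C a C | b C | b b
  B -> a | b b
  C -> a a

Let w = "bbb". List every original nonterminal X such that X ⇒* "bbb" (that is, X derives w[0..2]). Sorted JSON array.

CNF form of G:
  S -> A T1 | S T1 | T1 B | T1 T1
  A -> C X2 | T1 C | T1 T1
  B -> T1 T1 | a
  C -> T0 T0
  T0 -> a
  T1 -> b
  X2 -> T0 C

CYK table (by increasing span) (cells [i..j] with 0 ≤ i ≤ j ≤ 2 only):
  [0..0]={T1}  "b"  orig:{}
  [1..1]={T1}  "b"  orig:{}
  [2..2]={T1}  "b"  orig:{}
  [0..1]={A,B,S}  "bb"
  [1..2]={A,B,S}  "bb"
  [0..2]={S}  "bbb"

Original NTs in T[0,2] deriving "bbb": ["S"]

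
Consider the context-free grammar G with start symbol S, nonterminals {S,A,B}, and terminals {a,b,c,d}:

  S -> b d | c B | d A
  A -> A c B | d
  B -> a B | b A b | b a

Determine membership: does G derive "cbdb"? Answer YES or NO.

CNF form of G:
  S -> T0 B | T2 T3 | T3 A
  A -> A X4 | d
  B -> T1 B | T2 T1 | T2 X5
  T0 -> c
  T1 -> a
  T2 -> b
  T3 -> d
  X4 -> T0 B
  X5 -> A T2

CYK fill:
  cell(0,0) c: {T0}  orig:{}
  cell(1,1) b: {T2}  orig:{}
  cell(2,2) d: {A,T3}  orig:{A}
  cell(3,3) b: {T2}  orig:{}
  cell(0,1) cb: ∅
  cell(1,2) bd: {S}
  cell(2,3) db: {X5}  orig:{}
  cell(0,2) cbd: ∅
  cell(1,3) bdb: {B}
  cell(0,3) cbdb: {S,X4}  orig:{S}

S ∈ T[0,3] ⇒ YES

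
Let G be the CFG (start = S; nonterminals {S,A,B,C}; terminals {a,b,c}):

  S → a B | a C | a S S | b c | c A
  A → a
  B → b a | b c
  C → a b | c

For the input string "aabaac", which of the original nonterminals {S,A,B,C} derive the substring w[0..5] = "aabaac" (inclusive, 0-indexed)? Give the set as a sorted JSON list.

CNF form of G:
  S -> T0 T2 | T1 B | T1 C | T1 X3 | T2 A
  A -> a
  B -> T0 T1 | T0 T2
  C -> T1 T0 | c
  T0 -> b
  T1 -> a
  T2 -> c
  X3 -> S S

Fill CYK table bottom-up (cells [i..j] with 0 ≤ i ≤ j ≤ 5 only):
  T[0,0] 'a' = {A,T1}  orig:{A}
  T[1,1] 'a' = {A,T1}  orig:{A}
  T[2,2] 'b' = {T0}  orig:{}
  T[3,3] 'a' = {A,T1}  orig:{A}
  T[4,4] 'a' = {A,T1}  orig:{A}
  T[5,5] 'c' = {C,T2}  orig:{C}
  T[0,1] 'aa' = ∅
  T[1,2] 'ab' = {C}
  T[2,3] 'ba' = {B}
  T[3,4] 'aa' = ∅
  T[4,5] 'ac' = {S}
  T[0,2] 'aab' = {S}
  T[1,3] 'aba' = {S}
  T[2,4] 'baa' = ∅
  T[3,5] 'aac' = ∅
  T[0,3] 'aaba' = ∅
  T[1,4] 'abaa' = ∅
  T[2,5] 'baac' = ∅
  T[0,4] 'aabaa' = ∅
  T[1,5] 'abaac' = {X3}  orig:{}
  T[0,5] 'aabaac' = {S}

Original NTs in T[0,5] deriving "aabaac": ["S"]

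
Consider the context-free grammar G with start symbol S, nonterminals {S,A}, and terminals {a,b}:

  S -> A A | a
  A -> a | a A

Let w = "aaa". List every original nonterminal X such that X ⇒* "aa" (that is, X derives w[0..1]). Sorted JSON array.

CNF form of G:
  S -> A A | a
  A -> T0 A | a
  T0 -> a

Fill CYK table bottom-up — only the sub-triangle for w[0..1]:
  [0..0]={A,S,T0}  "a"  orig:{A,S}
  [1..1]={A,S,T0}  "a"  orig:{A,S}
  [0..1]={A,S}  "aa"

Original NTs in T[0,1] deriving "aa": ["A", "S"]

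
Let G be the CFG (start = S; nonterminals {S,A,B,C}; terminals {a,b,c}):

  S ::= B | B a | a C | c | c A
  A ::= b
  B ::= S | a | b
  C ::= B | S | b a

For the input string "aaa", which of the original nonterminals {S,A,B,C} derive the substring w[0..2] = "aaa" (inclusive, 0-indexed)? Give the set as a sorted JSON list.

CNF form of G:
  S -> B T0 | T0 C | T1 A | a | b | c
  A -> b
  B -> B T0 | T0 C | T1 A | a | b | c
  C -> B T0 | T0 C | T1 A | T2 T0 | a | b | c
  T0 -> a
  T1 -> c
  T2 -> b

CYK fill — only the sub-triangle for w[0..2]:
  cell(0,0) a: {B,C,S,T0}  orig:{B,C,S}
  cell(1,1) a: {B,C,S,T0}  orig:{B,C,S}
  cell(2,2) a: {B,C,S,T0}  orig:{B,C,S}
  cell(0,1) aa: {B,C,S}
  cell(1,2) aa: {B,C,S}
  cell(0,2) aaa: {B,C,S}

Original NTs in T[0,2] deriving "aaa": ["B", "C", "S"]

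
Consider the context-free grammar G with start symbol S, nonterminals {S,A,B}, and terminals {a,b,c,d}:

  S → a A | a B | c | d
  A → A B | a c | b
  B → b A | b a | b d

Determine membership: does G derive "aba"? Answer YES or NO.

Convert to CNF:
  S -> T0 A | T0 B | c | d
  A -> A B | T0 T1 | b
  B -> T2 A | T2 T0 | T2 T3
  T0 -> a
  T1 -> c
  T2 -> b
  T3 -> d

CYK table (by increasing span):
  cell(0,0) a: {T0}  orig:{}
  cell(1,1) b: {A,T2}  orig:{A}
  cell(2,2) a: {T0}  orig:{}
  cell(0,1) ab: {S}
  cell(1,2) ba: {B}
  cell(0,2) aba: {S}

S ∈ T[0,2] ⇒ YES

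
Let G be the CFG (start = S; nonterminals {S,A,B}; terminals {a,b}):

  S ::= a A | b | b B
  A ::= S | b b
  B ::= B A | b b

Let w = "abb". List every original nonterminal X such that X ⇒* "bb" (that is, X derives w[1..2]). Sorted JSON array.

Convert to CNF:
  S -> T0 A | T1 B | b
  A -> T0 A | T1 B | T1 T1 | b
  B -> B A | T1 T1
  T0 -> a
  T1 -> b

CYK table (by increasing span) (cells [i..j] with 1 ≤ i ≤ j ≤ 2 only):
  T[1,1] 'b' = {A,S,T1}  orig:{A,S}
  T[2,2] 'b' = {A,S,T1}  orig:{A,S}
  T[1,2] 'bb' = {A,B}

Original NTs in T[1,2] deriving "bb": ["A", "B"]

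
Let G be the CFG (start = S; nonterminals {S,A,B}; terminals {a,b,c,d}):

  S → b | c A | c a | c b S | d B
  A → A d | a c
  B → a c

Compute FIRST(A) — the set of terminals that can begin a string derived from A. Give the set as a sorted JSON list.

FIRST sets, iterate to fixpoint:
round 1:
  A via A→a c: +{a}
  B via B→a c: +{a}
  S via S→b: +{b}
  S via S→c A: +{c}
  S via S→d B: +{d}
  FIRST[S]={b,c,d}  FIRST[A]={a}  FIRST[B]={a}
round 2: done
  FIRST[S]={b,c,d}  FIRST[A]={a}  FIRST[B]={a}

FIRST(A) = ["a"]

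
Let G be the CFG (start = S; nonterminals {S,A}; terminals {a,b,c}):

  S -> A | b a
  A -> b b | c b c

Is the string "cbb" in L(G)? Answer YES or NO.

CNF form of G:
  S -> T0 T0 | T0 T2 | T1 X4
  A -> T0 T0 | T1 X3
  T0 -> b
  T1 -> c
  T2 -> a
  X3 -> T0 T1
  X4 -> T0 T1

Fill CYK table bottom-up:
  cell(0,0) c: {T1}  orig:{}
  cell(1,1) b: {T0}  orig:{}
  cell(2,2) b: {T0}  orig:{}
  cell(0,1) cb: ∅
  cell(1,2) bb: {A,S}
  cell(0,2) cbb: ∅

S ∉ T[0,2] ⇒ NO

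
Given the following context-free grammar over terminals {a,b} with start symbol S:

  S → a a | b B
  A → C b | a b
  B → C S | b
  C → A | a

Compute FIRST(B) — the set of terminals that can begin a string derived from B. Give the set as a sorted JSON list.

Compute FIRST by fixpoint:
[1]
  A via A→a b: +{a}
  B via B→b: +{b}
  C via C→A: +{a}
  S via S→a a: +{a}
  S via S→b B: +{b}
  FIRST[S]={a,b}  FIRST[A]={a}  FIRST[B]={b}  FIRST[C]={a}
[2]
  B via B→C S: +{a}
  FIRST[S]={a,b}  FIRST[A]={a}  FIRST[B]={a,b}  FIRST[C]={a}
[3] (no change)
  FIRST[S]={a,b}  FIRST[A]={a}  FIRST[B]={a,b}  FIRST[C]={a}

FIRST(B) = ["a", "b"]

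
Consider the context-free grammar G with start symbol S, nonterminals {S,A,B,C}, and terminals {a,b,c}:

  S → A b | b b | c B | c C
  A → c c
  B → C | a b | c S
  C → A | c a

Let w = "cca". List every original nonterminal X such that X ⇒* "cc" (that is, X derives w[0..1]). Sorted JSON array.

CNF form of G:
  S -> A T2 | T0 B | T0 C | T2 T2
  A -> T0 T0
  B -> T0 S | T0 T0 | T0 T1 | T1 T2
  C -> T0 T0 | T0 T1
  T0 -> c
  T1 -> a
  T2 -> b

CYK fill, restricted to cells inside w[0..1]:
  T[0,0] 'c' = {T0}  orig:{}
  T[1,1] 'c' = {T0}  orig:{}
  T[0,1] 'cc' = {A,B,C}

Original NTs in T[0,1] deriving "cc": ["A", "B", "C"]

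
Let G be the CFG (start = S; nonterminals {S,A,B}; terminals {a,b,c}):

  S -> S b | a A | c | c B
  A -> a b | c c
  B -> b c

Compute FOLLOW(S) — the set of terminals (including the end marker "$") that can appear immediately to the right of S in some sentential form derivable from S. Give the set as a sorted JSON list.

FIRST sets, iterate to fixpoint:
pass 1:
  A via A→a b: +{a}
  A via A→c c: +{c}
  B via B→b c: +{b}
  S via S→a A: +{a}
  S via S→c: +{c}
  FIRST[S]={a,c}  FIRST[A]={a,c}  FIRST[B]={b}
pass 2: — fixpoint
  FIRST[S]={a,c}  FIRST[A]={a,c}  FIRST[B]={b}

Compute FOLLOW by fixpoint:
FOLLOW(S) := {$}
[1]
  S→S b: FOLLOW(S) ⊇ FIRST(b) = {b}; new: +{b}
  S→a A: FOLLOW(A) ⊇ FOLLOW(S) ⊇ {$,b}; new: +{$,b}
  S→c B: FOLLOW(B) ⊇ FOLLOW(S) ⊇ {$,b}; new: +{$,b}
  FOLLOW[S]={$,b}  FOLLOW[A]={$,b}  FOLLOW[B]={$,b}
[2] — fixpoint
  FOLLOW[S]={$,b}  FOLLOW[A]={$,b}  FOLLOW[B]={$,b}

FOLLOW(S) = ["$", "b"]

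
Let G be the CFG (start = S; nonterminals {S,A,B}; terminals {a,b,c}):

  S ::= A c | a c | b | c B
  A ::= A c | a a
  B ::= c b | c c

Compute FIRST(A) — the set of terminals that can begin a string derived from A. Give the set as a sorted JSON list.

FIRST iteration:
pass 1:
  A via A→a a: +{a}
  B via B→c b: +{c}
  S via S→A c: +{a}
  S via S→b: +{b}
  S via S→c B: +{c}
  S: {a,b,c}  A: {a}  B: {c}
pass 2: — fixpoint
  S: {a,b,c}  A: {a}  B: {c}

FIRST(A) = ["a"]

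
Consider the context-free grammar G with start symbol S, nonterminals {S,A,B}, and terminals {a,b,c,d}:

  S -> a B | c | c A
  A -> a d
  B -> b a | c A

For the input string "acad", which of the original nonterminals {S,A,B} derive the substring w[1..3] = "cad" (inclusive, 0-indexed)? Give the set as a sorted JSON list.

Convert to CNF:
  S -> T0 B | T3 A | c
  A -> T0 T1
  B -> T2 T0 | T3 A
  T0 -> a
  T1 -> d
  T2 -> b
  T3 -> c

CYK table (by increasing span) — only the sub-triangle for w[1..3]:
  cell(1,1) c: {S,T3}  orig:{S}
  cell(2,2) a: {T0}  orig:{}
  cell(3,3) d: {T1}  orig:{}
  cell(1,2) ca: ∅
  cell(2,3) ad: {A}
  cell(1,3) cad: {B,S}

Original NTs in T[1,3] deriving "cad": ["B", "S"]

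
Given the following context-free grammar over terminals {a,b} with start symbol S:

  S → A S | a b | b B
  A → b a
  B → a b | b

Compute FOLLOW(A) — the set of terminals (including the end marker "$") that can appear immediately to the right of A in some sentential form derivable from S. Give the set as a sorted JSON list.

Compute FIRST by fixpoint:
[1]
  A via A→b a: +{b}
  B via B→a b: +{a}
  B via B→b: +{b}
  S via S→A S: +{b}
  S via S→a b: +{a}
  S: {a,b}  A: {b}  B: {a,b}
[2] — fixpoint
  S: {a,b}  A: {b}  B: {a,b}

Compute FOLLOW by fixpoint:
seed FOLLOW(S) with $
[1]
  S→A S: FOLLOW(A) ⊇ FIRST(S) = {a,b}; new: +{a,b}
  S→b B: FOLLOW(B) ⊇ FOLLOW(S) ⊇ {$}; new: +{$}
  FOLLOW(S)={$}  FOLLOW(A)={a,b}  FOLLOW(B)={$}
[2] (no change)
  FOLLOW(S)={$}  FOLLOW(A)={a,b}  FOLLOW(B)={$}

FOLLOW(A) = ["a", "b"]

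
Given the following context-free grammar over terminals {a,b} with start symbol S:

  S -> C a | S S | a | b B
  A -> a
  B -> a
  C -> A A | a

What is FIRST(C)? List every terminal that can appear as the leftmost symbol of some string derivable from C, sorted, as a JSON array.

Compute FIRST by fixpoint:
[1]
  A via A→a: +{a}
  B via B→a: +{a}
  C via C→A A: +{a}
  S via S→C a: +{a}
  S via S→b B: +{b}
  FIRST(S)={a,b}  FIRST(A)={a}  FIRST(B)={a}  FIRST(C)={a}
[2] (no change)
  FIRST(S)={a,b}  FIRST(A)={a}  FIRST(B)={a}  FIRST(C)={a}

FIRST(C) = ["a"]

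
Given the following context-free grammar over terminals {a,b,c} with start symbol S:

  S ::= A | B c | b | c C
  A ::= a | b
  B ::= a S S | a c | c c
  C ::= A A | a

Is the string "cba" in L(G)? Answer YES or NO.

Convert to CNF:
  S -> B T1 | T1 C | a | b
  A -> a | b
  B -> T0 T1 | T0 X2 | T1 T1
  C -> A A | a
  T0 -> a
  T1 -> c
  X2 -> S S

Fill CYK table bottom-up:
  T[0,0] 'c' = {T1}  orig:{}
  T[1,1] 'b' = {A,S}
  T[2,2] 'a' = {A,C,S,T0}  orig:{A,C,S}
  T[0,1] 'cb' = ∅
  T[1,2] 'ba' = {C,X2}  orig:{C}
  T[0,2] 'cba' = {S}

S ∈ T[0,2] ⇒ YES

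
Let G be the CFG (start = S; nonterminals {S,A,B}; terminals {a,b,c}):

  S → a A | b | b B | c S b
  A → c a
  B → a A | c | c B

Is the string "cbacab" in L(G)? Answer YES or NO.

Convert to CNF:
  S -> T0 X3 | T1 A | T2 B | b
  A -> T0 T1
  B -> T0 B | T1 A | c
  T0 -> c
  T1 -> a
  T2 -> b
  X3 -> S T2

CYK table (by increasing span):
  [0..0]={B,T0}  "c"  orig:{B}
  [1..1]={S,T2}  "b"  orig:{S}
  [2..2]={T1}  "a"  orig:{}
  [3..3]={B,T0}  "c"  orig:{B}
  [4..4]={T1}  "a"  orig:{}
  [5..5]={S,T2}  "b"  orig:{S}
  [0..1]=∅  "cb"
  [1..2]=∅  "ba"
  [2..3]=∅  "ac"
  [3..4]={A}  "ca"
  [4..5]=∅  "ab"
  [0..2]=∅  "cba"
  [1..3]=∅  "bac"
  [2..4]={B,S}  "aca"
  [3..5]=∅  "cab"
  [0..3]=∅  "cbac"
  [1..4]={S}  "baca"
  [2..5]={X3}  "acab"  orig:{}
  [0..4]=∅  "cbaca"
  [1..5]={X3}  "bacab"  orig:{}
  [0..5]={S}  "cbacab"

S ∈ T[0,5] ⇒ YES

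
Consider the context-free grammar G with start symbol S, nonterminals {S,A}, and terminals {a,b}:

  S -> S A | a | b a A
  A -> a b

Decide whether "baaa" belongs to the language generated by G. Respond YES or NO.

CNF form of G:
  S -> S A | T1 X2 | a
  A -> T0 T1
  T0 -> a
  T1 -> b
  X2 -> T0 A

Fill CYK table bottom-up:
  T[0,0] 'b' = {T1}  orig:{}
  T[1,1] 'a' = {S,T0}  orig:{S}
  T[2,2] 'a' = {S,T0}  orig:{S}
  T[3,3] 'a' = {S,T0}  orig:{S}
  T[0,1] 'ba' = ∅
  T[1,2] 'aa' = ∅
  T[2,3] 'aa' = ∅
  T[0,2] 'baa' = ∅
  T[1,3] 'aaa' = ∅
  T[0,3] 'baaa' = ∅

S ∉ T[0,3] ⇒ NO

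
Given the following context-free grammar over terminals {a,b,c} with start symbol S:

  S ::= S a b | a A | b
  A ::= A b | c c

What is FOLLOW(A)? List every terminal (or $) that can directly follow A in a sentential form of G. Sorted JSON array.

FIRST iteration:
round 1:
  A via A→c c: +{c}
  S via S→a A: +{a}
  S via S→b: +{b}
  FIRST[S]={a,b}  FIRST[A]={c}
round 2: done
  FIRST[S]={a,b}  FIRST[A]={c}

Compute FOLLOW by fixpoint:
FOLLOW(S) := {$}
pass 1:
  A→A b: FOLLOW(A) ⊇ FIRST(b) = {b}; new: +{b}
  S→S a b: FOLLOW(S) ⊇ FIRST(a) = {a}; new: +{a}
  S→a A: FOLLOW(A) ⊇ FOLLOW(S) ⊇ {$,a}; new: +{$,a}
  FOLLOW[S]={$,a}  FOLLOW[A]={$,a,b}
pass 2: — fixpoint
  FOLLOW[S]={$,a}  FOLLOW[A]={$,a,b}

FOLLOW(A) = ["$", "a", "b"]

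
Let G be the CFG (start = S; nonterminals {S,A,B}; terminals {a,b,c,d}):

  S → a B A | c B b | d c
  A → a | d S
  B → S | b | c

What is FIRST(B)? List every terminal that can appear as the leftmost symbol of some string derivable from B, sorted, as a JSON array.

Compute FIRST by fixpoint:
pass 1:
  A via A→a: +{a}
  A via A→d S: +{d}
  B via B→b: +{b}
  B via B→c: +{c}
  S via S→a B A: +{a}
  S via S→c B b: +{c}
  S via S→d c: +{d}
  FIRST[S]={a,c,d}  FIRST[A]={a,d}  FIRST[B]={b,c}
pass 2:
  B via B→S: +{a,d}
  FIRST[S]={a,c,d}  FIRST[A]={a,d}  FIRST[B]={a,b,c,d}
pass 3: (no change)
  FIRST[S]={a,c,d}  FIRST[A]={a,d}  FIRST[B]={a,b,c,d}

FIRST(B) = ["a", "b", "c", "d"]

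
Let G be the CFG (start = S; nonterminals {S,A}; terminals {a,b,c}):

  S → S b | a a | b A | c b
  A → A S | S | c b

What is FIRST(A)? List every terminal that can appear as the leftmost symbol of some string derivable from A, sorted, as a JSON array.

FIRST iteration:
iter 1:
  A via A→c b: +{c}
  S via S→a a: +{a}
  S via S→b A: +{b}
  S via S→c b: +{c}
  S: {a,b,c}  A: {c}
iter 2:
  A via A→S: +{a,b}
  S: {a,b,c}  A: {a,b,c}
iter 3: done
  S: {a,b,c}  A: {a,b,c}

FIRST(A) = ["a", "b", "c"]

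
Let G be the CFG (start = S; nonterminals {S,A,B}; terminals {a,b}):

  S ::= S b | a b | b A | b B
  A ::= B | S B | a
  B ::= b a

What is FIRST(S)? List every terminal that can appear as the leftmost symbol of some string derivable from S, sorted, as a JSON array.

FIRST sets, iterate to fixpoint:
iter 1:
  A via A→a: +{a}
  B via B→b a: +{b}
  S via S→a b: +{a}
  S via S→b A: +{b}
  FIRST(S)={a,b}  FIRST(A)={a}  FIRST(B)={b}
iter 2:
  A via A→B: +{b}
  FIRST(S)={a,b}  FIRST(A)={a,b}  FIRST(B)={b}
iter 3: (no change)
  FIRST(S)={a,b}  FIRST(A)={a,b}  FIRST(B)={b}

FIRST(S) = ["a", "b"]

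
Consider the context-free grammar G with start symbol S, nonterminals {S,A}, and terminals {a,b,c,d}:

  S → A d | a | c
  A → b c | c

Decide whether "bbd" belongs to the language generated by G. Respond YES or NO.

Convert to CNF:
  S -> A T2 | a | c
  A -> T0 T1 | c
  T0 -> b
  T1 -> c
  T2 -> d

CYK table (by increasing span):
  [0..0]={T0}  "b"  orig:{}
  [1..1]={T0}  "b"  orig:{}
  [2..2]={T2}  "d"  orig:{}
  [0..1]=∅  "bb"
  [1..2]=∅  "bd"
  [0..2]=∅  "bbd"

S ∉ T[0,2] ⇒ NO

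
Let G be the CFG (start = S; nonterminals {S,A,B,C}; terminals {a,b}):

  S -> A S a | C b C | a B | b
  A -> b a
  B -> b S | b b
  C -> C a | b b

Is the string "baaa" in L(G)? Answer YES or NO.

CNF form of G:
  S -> A X2 | C X3 | T1 B | b
  A -> T0 T1
  B -> T0 S | T0 T0
  C -> C T1 | T0 T0
  T0 -> b
  T1 -> a
  X2 -> S T1
  X3 -> T0 C

Fill CYK table bottom-up:
  T[0,0] 'b' = {S,T0}  orig:{S}
  T[1,1] 'a' = {T1}  orig:{}
  T[2,2] 'a' = {T1}  orig:{}
  T[3,3] 'a' = {T1}  orig:{}
  T[0,1] 'ba' = {A,X2}  orig:{A}
  T[1,2] 'aa' = ∅
  T[2,3] 'aa' = ∅
  T[0,2] 'baa' = ∅
  T[1,3] 'aaa' = ∅
  T[0,3] 'baaa' = ∅

S ∉ T[0,3] ⇒ NO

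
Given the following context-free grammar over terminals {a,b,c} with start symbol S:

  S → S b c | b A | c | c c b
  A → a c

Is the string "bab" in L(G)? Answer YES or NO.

CNF form of G:
  S -> S X3 | T1 X4 | T2 A | c
  A -> T0 T1
  T0 -> a
  T1 -> c
  T2 -> b
  X3 -> T2 T1
  X4 -> T1 T2

Fill CYK table bottom-up:
  [0..0]={T2}  "b"  orig:{}
  [1..1]={T0}  "a"  orig:{}
  [2..2]={T2}  "b"  orig:{}
  [0..1]=∅  "ba"
  [1..2]=∅  "ab"
  [0..2]=∅  "bab"

S ∉ T[0,2] ⇒ NO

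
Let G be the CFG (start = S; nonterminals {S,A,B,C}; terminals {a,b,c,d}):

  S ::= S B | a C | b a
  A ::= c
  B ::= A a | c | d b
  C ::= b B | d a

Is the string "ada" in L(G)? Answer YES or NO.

Convert to CNF:
  S -> S B | T0 C | T2 T0
  A -> c
  B -> A T0 | T1 T2 | c
  C -> T1 T0 | T2 B
  T0 -> a
  T1 -> d
  T2 -> b

CYK table (by increasing span):
  [0..0]={T0}  "a"  orig:{}
  [1..1]={T1}  "d"  orig:{}
  [2..2]={T0}  "a"  orig:{}
  [0..1]=∅  "ad"
  [1..2]={C}  "da"
  [0..2]={S}  "ada"

S ∈ T[0,2] ⇒ YES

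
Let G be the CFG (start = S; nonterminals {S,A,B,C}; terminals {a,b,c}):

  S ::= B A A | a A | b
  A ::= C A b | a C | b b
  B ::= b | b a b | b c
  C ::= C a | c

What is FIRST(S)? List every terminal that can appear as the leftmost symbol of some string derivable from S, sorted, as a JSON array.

FIRST sets, iterate to fixpoint:
[1]
  A via A→a C: +{a}
  A via A→b b: +{b}
  B via B→b: +{b}
  C via C→c: +{c}
  S via S→B A A: +{b}
  S via S→a A: +{a}
  FIRST[S]={a,b}  FIRST[A]={a,b}  FIRST[B]={b}  FIRST[C]={c}
[2]
  A via A→C A b: +{c}
  FIRST[S]={a,b}  FIRST[A]={a,b,c}  FIRST[B]={b}  FIRST[C]={c}
[3] (no change)
  FIRST[S]={a,b}  FIRST[A]={a,b,c}  FIRST[B]={b}  FIRST[C]={c}

FIRST(S) = ["a", "b"]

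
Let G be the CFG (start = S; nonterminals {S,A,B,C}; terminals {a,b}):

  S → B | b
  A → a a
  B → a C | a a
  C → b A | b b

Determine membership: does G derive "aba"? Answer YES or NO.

Convert to CNF:
  S -> T0 C | T0 T0 | b
  A -> T0 T0
  B -> T0 C | T0 T0
  C -> T1 A | T1 T1
  T0 -> a
  T1 -> b

Fill CYK table bottom-up:
  [0..0]={T0}  "a"  orig:{}
  [1..1]={S,T1}  "b"  orig:{S}
  [2..2]={T0}  "a"  orig:{}
  [0..1]=∅  "ab"
  [1..2]=∅  "ba"
  [0..2]=∅  "aba"

S ∉ T[0,2] ⇒ NO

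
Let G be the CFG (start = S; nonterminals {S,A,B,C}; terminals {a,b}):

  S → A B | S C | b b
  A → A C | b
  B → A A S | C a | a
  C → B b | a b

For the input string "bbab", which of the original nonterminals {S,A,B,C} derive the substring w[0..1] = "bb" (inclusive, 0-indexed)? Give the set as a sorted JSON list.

Convert to CNF:
  S -> A B | S C | T1 T1
  A -> A C | b
  B -> A X2 | C T0 | a
  C -> B T1 | T0 T1
  T0 -> a
  T1 -> b
  X2 -> A S

Fill CYK table bottom-up, restricted to cells inside w[0..1]:
  [0..0]={A,T1}  "b"  orig:{A}
  [1..1]={A,T1}  "b"  orig:{A}
  [0..1]={S}  "bb"

Original NTs in T[0,1] deriving "bb": ["S"]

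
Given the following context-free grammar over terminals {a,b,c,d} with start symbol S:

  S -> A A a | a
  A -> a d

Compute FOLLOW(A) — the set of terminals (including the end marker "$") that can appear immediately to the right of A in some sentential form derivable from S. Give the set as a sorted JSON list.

FIRST iteration:
pass 1:
  A via A→a d: +{a}
  S via S→A A a: +{a}
  S: {a}  A: {a}
pass 2: — fixpoint
  S: {a}  A: {a}

Compute FOLLOW by fixpoint:
FOLLOW(S) := {$}
round 1:
  S→A A a: FOLLOW(A) ⊇ FIRST(A) = {a}; new: +{a}
  FOLLOW[S]={$}  FOLLOW[A]={a}
round 2: (no change)
  FOLLOW[S]={$}  FOLLOW[A]={a}

FOLLOW(A) = ["a"]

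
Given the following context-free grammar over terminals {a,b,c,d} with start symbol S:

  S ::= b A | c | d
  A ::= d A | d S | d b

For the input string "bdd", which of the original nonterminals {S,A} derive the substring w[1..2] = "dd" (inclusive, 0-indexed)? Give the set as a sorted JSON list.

CNF form of G:
  S -> T1 A | c | d
  A -> T0 A | T0 S | T0 T1
  T0 -> d
  T1 -> b

CYK table (by increasing span) (cells [i..j] with 1 ≤ i ≤ j ≤ 2 only):
  [1..1]={S,T0}  "d"  orig:{S}
  [2..2]={S,T0}  "d"  orig:{S}
  [1..2]={A}  "dd"

Original NTs in T[1,2] deriving "dd": ["A"]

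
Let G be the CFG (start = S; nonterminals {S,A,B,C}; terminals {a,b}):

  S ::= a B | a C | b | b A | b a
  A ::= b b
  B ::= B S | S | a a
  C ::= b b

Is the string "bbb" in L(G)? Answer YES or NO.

Convert to CNF:
  S -> T0 A | T0 T1 | T1 B | T1 C | b
  A -> T0 T0
  B -> B S | T0 A | T0 T1 | T1 B | T1 C | T1 T1 | b
  C -> T0 T0
  T0 -> b
  T1 -> a

CYK table (by increasing span):
  T[0,0] 'b' = {B,S,T0}  orig:{B,S}
  T[1,1] 'b' = {B,S,T0}  orig:{B,S}
  T[2,2] 'b' = {B,S,T0}  orig:{B,S}
  T[0,1] 'bb' = {A,B,C}
  T[1,2] 'bb' = {A,B,C}
  T[0,2] 'bbb' = {B,S}

S ∈ T[0,2] ⇒ YES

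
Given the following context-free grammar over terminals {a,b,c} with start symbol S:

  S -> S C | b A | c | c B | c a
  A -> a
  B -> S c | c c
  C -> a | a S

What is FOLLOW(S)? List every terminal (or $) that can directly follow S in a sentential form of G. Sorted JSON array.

FIRST iteration:
round 1:
  A via A→a: +{a}
  B via B→c c: +{c}
  C via C→a: +{a}
  S via S→b A: +{b}
  S via S→c: +{c}
  S: {b,c}  A: {a}  B: {c}  C: {a}
round 2:
  B via B→S c: +{b}
  S: {b,c}  A: {a}  B: {b,c}  C: {a}
round 3: — fixpoint
  S: {b,c}  A: {a}  B: {b,c}  C: {a}

FOLLOW sets:
FOLLOW(S) := {$}
round 1:
  B→S c: FOLLOW(S) ⊇ FIRST(c) = {c}; new: +{c}
  S→S C: FOLLOW(S) ⊇ FIRST(C) = {a}; new: +{a}
  S→S C: FOLLOW(C) ⊇ FOLLOW(S) ⊇ {$,a,c}; new: +{$,a,c}
  S→b A: FOLLOW(A) ⊇ FOLLOW(S) ⊇ {$,a,c}; new: +{$,a,c}
  S→c B: FOLLOW(B) ⊇ FOLLOW(S) ⊇ {$,a,c}; new: +{$,a,c}
  FOLLOW[S]={$,a,c}  FOLLOW[A]={$,a,c}  FOLLOW[B]={$,a,c}  FOLLOW[C]={$,a,c}
round 2: done
  FOLLOW[S]={$,a,c}  FOLLOW[A]={$,a,c}  FOLLOW[B]={$,a,c}  FOLLOW[C]={$,a,c}

FOLLOW(S) = ["$", "a", "c"]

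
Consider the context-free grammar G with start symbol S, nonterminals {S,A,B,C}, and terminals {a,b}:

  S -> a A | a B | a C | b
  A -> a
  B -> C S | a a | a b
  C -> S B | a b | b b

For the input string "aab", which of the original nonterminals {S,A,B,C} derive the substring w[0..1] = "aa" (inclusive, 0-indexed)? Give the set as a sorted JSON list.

Convert to CNF:
  S -> T0 A | T0 B | T0 C | b
  A -> a
  B -> C S | T0 T0 | T0 T1
  C -> S B | T0 T1 | T1 T1
  T0 -> a
  T1 -> b

CYK table (by increasing span) (cells [i..j] with 0 ≤ i ≤ j ≤ 1 only):
  cell(0,0) a: {A,T0}  orig:{A}
  cell(1,1) a: {A,T0}  orig:{A}
  cell(0,1) aa: {B,S}

Original NTs in T[0,1] deriving "aa": ["B", "S"]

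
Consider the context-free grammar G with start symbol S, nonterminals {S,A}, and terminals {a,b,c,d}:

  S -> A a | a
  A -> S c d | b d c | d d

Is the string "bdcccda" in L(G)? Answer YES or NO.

CNF form of G:
  S -> A T3 | a
  A -> S X4 | T1 T1 | T2 X5
  T0 -> c
  T1 -> d
  T2 -> b
  T3 -> a
  X4 -> T0 T1
  X5 -> T1 T0

CYK fill:
  [0..0]={T2}  "b"  orig:{}
  [1..1]={T1}  "d"  orig:{}
  [2..2]={T0}  "c"  orig:{}
  [3..3]={T0}  "c"  orig:{}
  [4..4]={T0}  "c"  orig:{}
  [5..5]={T1}  "d"  orig:{}
  [6..6]={S,T3}  "a"  orig:{S}
  [0..1]=∅  "bd"
  [1..2]={X5}  "dc"  orig:{}
  [2..3]=∅  "cc"
  [3..4]=∅  "cc"
  [4..5]={X4}  "cd"  orig:{}
  [5..6]=∅  "da"
  [0..2]={A}  "bdc"
  [1..3]=∅  "dcc"
  [2..4]=∅  "ccc"
  [3..5]=∅  "ccd"
  [4..6]=∅  "cda"
  [0..3]=∅  "bdcc"
  [1..4]=∅  "dccc"
  [2..5]=∅  "cccd"
  [3..6]=∅  "ccda"
  [0..4]=∅  "bdccc"
  [1..5]=∅  "dcccd"
  [2..6]=∅  "cccda"
  [0..5]=∅  "bdcccd"
  [1..6]=∅  "dcccda"
  [0..6]=∅  "bdcccda"

S ∉ T[0,6] ⇒ NO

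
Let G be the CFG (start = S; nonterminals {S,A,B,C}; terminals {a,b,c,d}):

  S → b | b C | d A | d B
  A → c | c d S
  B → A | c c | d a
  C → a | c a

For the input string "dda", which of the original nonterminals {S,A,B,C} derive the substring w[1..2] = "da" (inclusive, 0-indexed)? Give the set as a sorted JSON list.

Convert to CNF:
  S -> T1 A | T1 B | T3 C | b
  A -> T0 X4 | c
  B -> T0 T0 | T0 X5 | T1 T2 | c
  C -> T0 T2 | a
  T0 -> c
  T1 -> d
  T2 -> a
  T3 -> b
  X4 -> T1 S
  X5 -> T1 S

Fill CYK table bottom-up — only the sub-triangle for w[1..2]:
  [1..1]={T1}  "d"  orig:{}
  [2..2]={C,T2}  "a"  orig:{C}
  [1..2]={B}  "da"

Original NTs in T[1,2] deriving "da": ["B"]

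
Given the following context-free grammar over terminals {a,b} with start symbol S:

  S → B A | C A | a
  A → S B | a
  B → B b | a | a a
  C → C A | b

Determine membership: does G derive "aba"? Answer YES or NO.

Convert to CNF:
  S -> B A | C A | a
  A -> S B | a
  B -> B T0 | T1 T1 | a
  C -> C A | b
  T0 -> b
  T1 -> a

Fill CYK table bottom-up:
  T[0,0] 'a' = {A,B,S,T1}  orig:{A,B,S}
  T[1,1] 'b' = {C,T0}  orig:{C}
  T[2,2] 'a' = {A,B,S,T1}  orig:{A,B,S}
  T[0,1] 'ab' = {B}
  T[1,2] 'ba' = {C,S}
  T[0,2] 'aba' = {S}

S ∈ T[0,2] ⇒ YES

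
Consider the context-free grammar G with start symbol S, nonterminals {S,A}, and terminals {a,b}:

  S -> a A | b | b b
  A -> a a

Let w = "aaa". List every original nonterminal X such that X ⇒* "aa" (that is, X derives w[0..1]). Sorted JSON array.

CNF form of G:
  S -> T0 A | T1 T1 | b
  A -> T0 T0
  T0 -> a
  T1 -> b

CYK table (by increasing span) — only the sub-triangle for w[0..1]:
  T[0,0] 'a' = {T0}  orig:{}
  T[1,1] 'a' = {T0}  orig:{}
  T[0,1] 'aa' = {A}

Original NTs in T[0,1] deriving "aa": ["A"]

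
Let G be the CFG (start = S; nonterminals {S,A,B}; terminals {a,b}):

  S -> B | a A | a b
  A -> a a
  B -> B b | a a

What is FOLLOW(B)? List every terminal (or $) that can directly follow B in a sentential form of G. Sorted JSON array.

FIRST iteration:
pass 1:
  A via A→a a: +{a}
  B via B→a a: +{a}
  S via S→B: +{a}
  S: {a}  A: {a}  B: {a}
pass 2: (stable)
  S: {a}  A: {a}  B: {a}

FOLLOW sets:
FOLLOW(S) := {$}
round 1:
  B→B b: FOLLOW(B) ⊇ FIRST(b) = {b}; new: +{b}
  S→B: FOLLOW(B) ⊇ FOLLOW(S) ⊇ {$}; new: +{$}
  S→a A: FOLLOW(A) ⊇ FOLLOW(S) ⊇ {$}; new: +{$}
  FOLLOW[S]={$}  FOLLOW[A]={$}  FOLLOW[B]={$,b}
round 2: — fixpoint
  FOLLOW[S]={$}  FOLLOW[A]={$}  FOLLOW[B]={$,b}

FOLLOW(B) = ["$", "b"]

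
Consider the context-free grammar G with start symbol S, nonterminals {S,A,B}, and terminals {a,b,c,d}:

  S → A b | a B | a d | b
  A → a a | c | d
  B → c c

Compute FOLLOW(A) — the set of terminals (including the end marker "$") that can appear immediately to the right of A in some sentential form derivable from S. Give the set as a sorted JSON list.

Compute FIRST by fixpoint:
pass 1:
  A via A→a a: +{a}
  A via A→c: +{c}
  A via A→d: +{d}
  B via B→c c: +{c}
  S via S→A b: +{a,c,d}
  S via S→b: +{b}
  S: {a,b,c,d}  A: {a,c,d}  B: {c}
pass 2: — fixpoint
  S: {a,b,c,d}  A: {a,c,d}  B: {c}

FOLLOW sets:
FOLLOW(S) := {$}
[1]
  S→A b: FOLLOW(A) ⊇ FIRST(b) = {b}; new: +{b}
  S→a B: FOLLOW(B) ⊇ FOLLOW(S) ⊇ {$}; new: +{$}
  S: {$}  A: {b}  B: {$}
[2] — fixpoint
  S: {$}  A: {b}  B: {$}

FOLLOW(A) = ["b"]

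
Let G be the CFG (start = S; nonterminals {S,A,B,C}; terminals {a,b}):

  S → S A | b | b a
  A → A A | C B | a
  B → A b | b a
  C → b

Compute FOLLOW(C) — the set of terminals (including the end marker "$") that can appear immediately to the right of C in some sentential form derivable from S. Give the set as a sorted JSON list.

FIRST sets, iterate to fixpoint:
iter 1:
  A via A→a: +{a}
  B via B→A b: +{a}
  B via B→b a: +{b}
  C via C→b: +{b}
  S via S→b: +{b}
  FIRST(S)={b}  FIRST(A)={a}  FIRST(B)={a,b}  FIRST(C)={b}
iter 2:
  A via A→C B: +{b}
  FIRST(S)={b}  FIRST(A)={a,b}  FIRST(B)={a,b}  FIRST(C)={b}
iter 3: — fixpoint
  FIRST(S)={b}  FIRST(A)={a,b}  FIRST(B)={a,b}  FIRST(C)={b}

FOLLOW sets:
seed FOLLOW(S) with $
iter 1:
  A→A A: FOLLOW(A) ⊇ FIRST(A) = {a,b}; new: +{a,b}
  A→C B: FOLLOW(C) ⊇ FIRST(B) = {a,b}; new: +{a,b}
  A→C B: FOLLOW(B) ⊇ FOLLOW(A) ⊇ {a,b}; new: +{a,b}
  S→S A: FOLLOW(S) ⊇ FIRST(A) = {a,b}; new: +{a,b}
  S→S A: FOLLOW(A) ⊇ FOLLOW(S) ⊇ {$,a,b}; new: +{$}
  FOLLOW(S)={$,a,b}  FOLLOW(A)={$,a,b}  FOLLOW(B)={a,b}  FOLLOW(C)={a,b}
iter 2:
  A→C B: FOLLOW(B) ⊇ FOLLOW(A) ⊇ {$,a,b}; new: +{$}
  FOLLOW(S)={$,a,b}  FOLLOW(A)={$,a,b}  FOLLOW(B)={$,a,b}  FOLLOW(C)={a,b}
iter 3: — fixpoint
  FOLLOW(S)={$,a,b}  FOLLOW(A)={$,a,b}  FOLLOW(B)={$,a,b}  FOLLOW(C)={a,b}

FOLLOW(C) = ["a", "b"]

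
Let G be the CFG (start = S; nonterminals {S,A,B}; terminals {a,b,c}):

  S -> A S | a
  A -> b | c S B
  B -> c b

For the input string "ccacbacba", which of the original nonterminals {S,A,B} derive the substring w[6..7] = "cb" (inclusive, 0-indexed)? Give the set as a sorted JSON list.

CNF form of G:
  S -> A S | a
  A -> T0 X2 | b
  B -> T0 T1
  T0 -> c
  T1 -> b
  X2 -> S B

CYK fill, restricted to cells inside w[6..7]:
  cell(6,6) c: {T0}  orig:{}
  cell(7,7) b: {A,T1}  orig:{A}
  cell(6,7) cb: {B}

Original NTs in T[6,7] deriving "cb": ["B"]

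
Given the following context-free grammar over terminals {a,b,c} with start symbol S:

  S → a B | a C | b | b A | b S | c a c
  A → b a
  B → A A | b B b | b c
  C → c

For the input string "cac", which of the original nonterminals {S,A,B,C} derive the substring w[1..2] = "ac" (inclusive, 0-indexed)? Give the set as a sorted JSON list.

CNF form of G:
  S -> T0 A | T0 S | T1 B | T1 C | T2 X4 | b
  A -> T0 T1
  B -> A A | T0 T2 | T0 X3
  C -> c
  T0 -> b
  T1 -> a
  T2 -> c
  X3 -> B T0
  X4 -> T1 T2

Fill CYK table bottom-up — only the sub-triangle for w[1..2]:
  cell(1,1) a: {T1}  orig:{}
  cell(2,2) c: {C,T2}  orig:{C}
  cell(1,2) ac: {S,X4}  orig:{S}

Original NTs in T[1,2] deriving "ac": ["S"]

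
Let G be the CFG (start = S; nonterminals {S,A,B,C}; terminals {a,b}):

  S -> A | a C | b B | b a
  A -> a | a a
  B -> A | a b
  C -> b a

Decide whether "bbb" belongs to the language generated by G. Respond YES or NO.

Convert to CNF:
  S -> T0 C | T0 T0 | T1 B | T1 T0 | a
  A -> T0 T0 | a
  B -> T0 T0 | T0 T1 | a
  C -> T1 T0
  T0 -> a
  T1 -> b

CYK table (by increasing span):
  [0..0]={T1}  "b"  orig:{}
  [1..1]={T1}  "b"  orig:{}
  [2..2]={T1}  "b"  orig:{}
  [0..1]=∅  "bb"
  [1..2]=∅  "bb"
  [0..2]=∅  "bbb"

S ∉ T[0,2] ⇒ NO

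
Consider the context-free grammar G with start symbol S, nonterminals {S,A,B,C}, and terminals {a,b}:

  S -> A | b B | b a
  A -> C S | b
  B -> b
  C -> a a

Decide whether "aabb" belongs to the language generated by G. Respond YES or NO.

CNF form of G:
  S -> C S | T1 B | T1 T0 | b
  A -> C S | b
  B -> b
  C -> T0 T0
  T0 -> a
  T1 -> b

Fill CYK table bottom-up:
  [0..0]={T0}  "a"  orig:{}
  [1..1]={T0}  "a"  orig:{}
  [2..2]={A,B,S,T1}  "b"  orig:{A,B,S}
  [3..3]={A,B,S,T1}  "b"  orig:{A,B,S}
  [0..1]={C}  "aa"
  [1..2]=∅  "ab"
  [2..3]={S}  "bb"
  [0..2]={A,S}  "aab"
  [1..3]=∅  "abb"
  [0..3]={A,S}  "aabb"

S ∈ T[0,3] ⇒ YES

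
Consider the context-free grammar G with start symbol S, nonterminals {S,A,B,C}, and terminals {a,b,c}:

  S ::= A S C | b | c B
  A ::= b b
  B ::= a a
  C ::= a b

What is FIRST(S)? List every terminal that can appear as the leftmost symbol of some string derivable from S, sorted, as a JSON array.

FIRST sets, iterate to fixpoint:
pass 1:
  A via A→b b: +{b}
  B via B→a a: +{a}
  C via C→a b: +{a}
  S via S→A S C: +{b}
  S via S→c B: +{c}
  FIRST[S]={b,c}  FIRST[A]={b}  FIRST[B]={a}  FIRST[C]={a}
pass 2: — fixpoint
  FIRST[S]={b,c}  FIRST[A]={b}  FIRST[B]={a}  FIRST[C]={a}

FIRST(S) = ["b", "c"]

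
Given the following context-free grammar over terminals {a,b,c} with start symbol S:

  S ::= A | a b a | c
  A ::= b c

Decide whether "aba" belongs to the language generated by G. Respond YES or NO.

CNF form of G:
  S -> T0 T1 | T2 X3 | c
  A -> T0 T1
  T0 -> b
  T1 -> c
  T2 -> a
  X3 -> T0 T2

CYK table (by increasing span):
  cell(0,0) a: {T2}  orig:{}
  cell(1,1) b: {T0}  orig:{}
  cell(2,2) a: {T2}  orig:{}
  cell(0,1) ab: ∅
  cell(1,2) ba: {X3}  orig:{}
  cell(0,2) aba: {S}

S ∈ T[0,2] ⇒ YES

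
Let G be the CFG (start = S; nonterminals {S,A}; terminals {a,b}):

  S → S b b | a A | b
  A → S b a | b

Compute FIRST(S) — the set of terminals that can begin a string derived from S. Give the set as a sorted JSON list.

FIRST sets, iterate to fixpoint:
pass 1:
  A via A→b: +{b}
  S via S→a A: +{a}
  S via S→b: +{b}
  FIRST[S]={a,b}  FIRST[A]={b}
pass 2:
  A via A→S b a: +{a}
  FIRST[S]={a,b}  FIRST[A]={a,b}
pass 3: (stable)
  FIRST[S]={a,b}  FIRST[A]={a,b}

FIRST(S) = ["a", "b"]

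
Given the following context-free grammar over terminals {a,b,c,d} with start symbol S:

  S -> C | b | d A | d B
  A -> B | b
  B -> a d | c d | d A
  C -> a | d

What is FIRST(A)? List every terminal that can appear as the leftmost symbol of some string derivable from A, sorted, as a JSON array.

FIRST iteration:
pass 1:
  A via A→b: +{b}
  B via B→a d: +{a}
  B via B→c d: +{c}
  B via B→d A: +{d}
  C via C→a: +{a}
  C via C→d: +{d}
  S via S→C: +{a,d}
  S via S→b: +{b}
  FIRST(S)={a,b,d}  FIRST(A)={b}  FIRST(B)={a,c,d}  FIRST(C)={a,d}
pass 2:
  A via A→B: +{a,c,d}
  FIRST(S)={a,b,d}  FIRST(A)={a,b,c,d}  FIRST(B)={a,c,d}  FIRST(C)={a,d}
pass 3: (no change)
  FIRST(S)={a,b,d}  FIRST(A)={a,b,c,d}  FIRST(B)={a,c,d}  FIRST(C)={a,d}

FIRST(A) = ["a", "b", "c", "d"]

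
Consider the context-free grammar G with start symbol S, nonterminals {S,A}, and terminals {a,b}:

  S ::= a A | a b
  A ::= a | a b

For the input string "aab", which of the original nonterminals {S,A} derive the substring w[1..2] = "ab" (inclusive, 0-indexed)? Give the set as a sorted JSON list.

Convert to CNF:
  S -> T0 A | T0 T1
  A -> T0 T1 | a
  T0 -> a
  T1 -> b

CYK table (by increasing span) — only the sub-triangle for w[1..2]:
  T[1,1] 'a' = {A,T0}  orig:{A}
  T[2,2] 'b' = {T1}  orig:{}
  T[1,2] 'ab' = {A,S}

Original NTs in T[1,2] deriving "ab": ["A", "S"]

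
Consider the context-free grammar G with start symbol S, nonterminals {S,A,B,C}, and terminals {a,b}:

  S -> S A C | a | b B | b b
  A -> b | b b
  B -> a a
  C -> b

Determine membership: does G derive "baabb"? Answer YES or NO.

Convert to CNF:
  S -> S X2 | T0 B | T0 T0 | a
  A -> T0 T0 | b
  B -> T1 T1
  C -> b
  T0 -> b
  T1 -> a
  X2 -> A C

Fill CYK table bottom-up:
  [0..0]={A,C,T0}  "b"  orig:{A,C}
  [1..1]={S,T1}  "a"  orig:{S}
  [2..2]={S,T1}  "a"  orig:{S}
  [3..3]={A,C,T0}  "b"  orig:{A,C}
  [4..4]={A,C,T0}  "b"  orig:{A,C}
  [0..1]=∅  "ba"
  [1..2]={B}  "aa"
  [2..3]=∅  "ab"
  [3..4]={A,S,X2}  "bb"  orig:{A,S}
  [0..2]={S}  "baa"
  [1..3]=∅  "aab"
  [2..4]={S}  "abb"
  [0..3]=∅  "baab"
  [1..4]=∅  "aabb"
  [0..4]={S}  "baabb"

S ∈ T[0,4] ⇒ YES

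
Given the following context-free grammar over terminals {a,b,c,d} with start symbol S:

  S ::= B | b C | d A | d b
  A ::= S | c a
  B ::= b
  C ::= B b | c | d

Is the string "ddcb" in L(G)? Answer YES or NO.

CNF form of G:
  S -> T0 C | T3 A | T3 T0 | b
  A -> T0 C | T1 T2 | T3 A | T3 T0 | b
  B -> b
  C -> B T0 | c | d
  T0 -> b
  T1 -> c
  T2 -> a
  T3 -> d

Fill CYK table bottom-up:
  cell(0,0) d: {C,T3}  orig:{C}
  cell(1,1) d: {C,T3}  orig:{C}
  cell(2,2) c: {C,T1}  orig:{C}
  cell(3,3) b: {A,B,S,T0}  orig:{A,B,S}
  cell(0,1) dd: ∅
  cell(1,2) dc: ∅
  cell(2,3) cb: ∅
  cell(0,2) ddc: ∅
  cell(1,3) dcb: ∅
  cell(0,3) ddcb: ∅

S ∉ T[0,3] ⇒ NO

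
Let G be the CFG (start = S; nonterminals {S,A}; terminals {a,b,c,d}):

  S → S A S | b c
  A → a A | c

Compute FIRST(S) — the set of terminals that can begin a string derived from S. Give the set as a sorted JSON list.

FIRST iteration:
[1]
  A via A→a A: +{a}
  A via A→c: +{c}
  S via S→b c: +{b}
  FIRST[S]={b}  FIRST[A]={a,c}
[2] done
  FIRST[S]={b}  FIRST[A]={a,c}

FIRST(S) = ["b"]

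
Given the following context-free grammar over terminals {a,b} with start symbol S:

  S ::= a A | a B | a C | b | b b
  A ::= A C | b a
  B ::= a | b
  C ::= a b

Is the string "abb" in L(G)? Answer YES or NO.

Convert to CNF:
  S -> T0 T0 | T1 A | T1 B | T1 C | b
  A -> A C | T0 T1
  B -> a | b
  C -> T1 T0
  T0 -> b
  T1 -> a

Fill CYK table bottom-up:
  cell(0,0) a: {B,T1}  orig:{B}
  cell(1,1) b: {B,S,T0}  orig:{B,S}
  cell(2,2) b: {B,S,T0}  orig:{B,S}
  cell(0,1) ab: {C,S}
  cell(1,2) bb: {S}
  cell(0,2) abb: ∅

S ∉ T[0,2] ⇒ NO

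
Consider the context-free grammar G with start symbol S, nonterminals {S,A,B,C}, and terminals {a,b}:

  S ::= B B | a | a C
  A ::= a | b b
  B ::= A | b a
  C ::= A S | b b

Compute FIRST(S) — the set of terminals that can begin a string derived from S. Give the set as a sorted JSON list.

Compute FIRST by fixpoint:
[1]
  A via A→a: +{a}
  A via A→b b: +{b}
  B via B→A: +{a,b}
  C via C→A S: +{a,b}
  S via S→B B: +{a,b}
  S: {a,b}  A: {a,b}  B: {a,b}  C: {a,b}
[2] (stable)
  S: {a,b}  A: {a,b}  B: {a,b}  C: {a,b}

FIRST(S) = ["a", "b"]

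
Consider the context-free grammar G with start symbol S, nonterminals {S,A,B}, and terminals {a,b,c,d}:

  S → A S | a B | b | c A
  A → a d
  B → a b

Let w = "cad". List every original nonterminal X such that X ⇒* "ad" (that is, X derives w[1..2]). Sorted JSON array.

CNF form of G:
  S -> A S | T0 B | T3 A | b
  A -> T0 T1
  B -> T0 T2
  T0 -> a
  T1 -> d
  T2 -> b
  T3 -> c

CYK fill, restricted to cells inside w[1..2]:
  T[1,1] 'a' = {T0}  orig:{}
  T[2,2] 'd' = {T1}  orig:{}
  T[1,2] 'ad' = {A}

Original NTs in T[1,2] deriving "ad": ["A"]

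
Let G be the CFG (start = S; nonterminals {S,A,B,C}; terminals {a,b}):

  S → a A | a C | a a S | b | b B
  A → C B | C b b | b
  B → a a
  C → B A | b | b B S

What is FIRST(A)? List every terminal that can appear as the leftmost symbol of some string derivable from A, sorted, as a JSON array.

FIRST sets, iterate to fixpoint:
round 1:
  A via A→b: +{b}
  B via B→a a: +{a}
  C via C→B A: +{a}
  C via C→b: +{b}
  S via S→a A: +{a}
  S via S→b: +{b}
  FIRST(S)={a,b}  FIRST(A)={b}  FIRST(B)={a}  FIRST(C)={a,b}
round 2:
  A via A→C B: +{a}
  FIRST(S)={a,b}  FIRST(A)={a,b}  FIRST(B)={a}  FIRST(C)={a,b}
round 3: (no change)
  FIRST(S)={a,b}  FIRST(A)={a,b}  FIRST(B)={a}  FIRST(C)={a,b}

FIRST(A) = ["a", "b"]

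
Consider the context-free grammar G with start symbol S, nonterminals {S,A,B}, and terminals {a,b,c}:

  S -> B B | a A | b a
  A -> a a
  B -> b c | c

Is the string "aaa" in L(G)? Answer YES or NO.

Convert to CNF:
  S -> B B | T0 A | T1 T0
  A -> T0 T0
  B -> T1 T2 | c
  T0 -> a
  T1 -> b
  T2 -> c

Fill CYK table bottom-up:
  T[0,0] 'a' = {T0}  orig:{}
  T[1,1] 'a' = {T0}  orig:{}
  T[2,2] 'a' = {T0}  orig:{}
  T[0,1] 'aa' = {A}
  T[1,2] 'aa' = {A}
  T[0,2] 'aaa' = {S}

S ∈ T[0,2] ⇒ YES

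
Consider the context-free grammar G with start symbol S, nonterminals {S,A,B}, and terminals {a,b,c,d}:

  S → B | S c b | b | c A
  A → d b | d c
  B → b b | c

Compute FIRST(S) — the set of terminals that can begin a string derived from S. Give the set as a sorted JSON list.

Compute FIRST by fixpoint:
round 1:
  A via A→d b: +{d}
  B via B→b b: +{b}
  B via B→c: +{c}
  S via S→B: +{b,c}
  FIRST(S)={b,c}  FIRST(A)={d}  FIRST(B)={b,c}
round 2: — fixpoint
  FIRST(S)={b,c}  FIRST(A)={d}  FIRST(B)={b,c}

FIRST(S) = ["b", "c"]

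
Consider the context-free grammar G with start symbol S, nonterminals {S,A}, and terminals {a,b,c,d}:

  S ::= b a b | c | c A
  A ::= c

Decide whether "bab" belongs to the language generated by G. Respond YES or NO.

Convert to CNF:
  S -> T0 X3 | T2 A | c
  A -> c
  T0 -> b
  T1 -> a
  T2 -> c
  X3 -> T1 T0

CYK table (by increasing span):
  T[0,0] 'b' = {T0}  orig:{}
  T[1,1] 'a' = {T1}  orig:{}
  T[2,2] 'b' = {T0}  orig:{}
  T[0,1] 'ba' = ∅
  T[1,2] 'ab' = {X3}  orig:{}
  T[0,2] 'bab' = {S}

S ∈ T[0,2] ⇒ YES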